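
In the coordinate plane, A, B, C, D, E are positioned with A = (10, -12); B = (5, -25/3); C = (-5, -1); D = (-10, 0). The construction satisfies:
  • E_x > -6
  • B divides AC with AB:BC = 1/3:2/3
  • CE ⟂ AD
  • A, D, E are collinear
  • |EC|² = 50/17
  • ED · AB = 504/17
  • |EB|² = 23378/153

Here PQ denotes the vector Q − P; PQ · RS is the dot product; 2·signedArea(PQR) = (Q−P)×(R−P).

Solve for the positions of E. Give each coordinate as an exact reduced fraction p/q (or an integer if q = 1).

E = (-100/17, -42/17)

1. E_x = -100/17  [A, D, E are collinear ∩ CE ⟂ AD]
2. E_y = -42/17  [A, D, E are collinear ∩ CE ⟂ AD]
   → E = (-100/17, -42/17)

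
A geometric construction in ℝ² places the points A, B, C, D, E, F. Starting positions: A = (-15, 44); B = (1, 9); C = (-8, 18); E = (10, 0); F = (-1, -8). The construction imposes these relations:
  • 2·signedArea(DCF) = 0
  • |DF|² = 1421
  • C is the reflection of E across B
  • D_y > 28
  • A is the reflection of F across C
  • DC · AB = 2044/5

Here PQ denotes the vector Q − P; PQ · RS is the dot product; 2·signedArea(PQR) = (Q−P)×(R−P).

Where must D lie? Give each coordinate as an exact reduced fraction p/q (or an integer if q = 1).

1. D_x = -54/5  [2·signedArea(DCF) = 0 ∩ DC · AB = 2044/5]
2. D_y = 142/5  [2·signedArea(DCF) = 0 ∩ DC · AB = 2044/5]
   → D = (-54/5, 142/5)

D = (-54/5, 142/5)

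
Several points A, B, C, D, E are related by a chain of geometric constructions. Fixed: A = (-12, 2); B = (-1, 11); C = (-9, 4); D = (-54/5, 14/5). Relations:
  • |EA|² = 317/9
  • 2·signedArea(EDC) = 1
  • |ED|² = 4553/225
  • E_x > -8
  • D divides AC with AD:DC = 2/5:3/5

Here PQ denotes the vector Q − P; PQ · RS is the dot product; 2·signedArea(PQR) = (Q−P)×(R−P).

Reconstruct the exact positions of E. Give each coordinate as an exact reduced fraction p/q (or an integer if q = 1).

1. E_x = -22/3  [line -6/5·x + 9/5·y + -19 = 0 ∩ |EA|² = 317/9]
2. E_y = 17/3  [line -6/5·x + 9/5·y + -19 = 0 ∩ |EA|² = 317/9]
   → E = (-22/3, 17/3)

E = (-22/3, 17/3)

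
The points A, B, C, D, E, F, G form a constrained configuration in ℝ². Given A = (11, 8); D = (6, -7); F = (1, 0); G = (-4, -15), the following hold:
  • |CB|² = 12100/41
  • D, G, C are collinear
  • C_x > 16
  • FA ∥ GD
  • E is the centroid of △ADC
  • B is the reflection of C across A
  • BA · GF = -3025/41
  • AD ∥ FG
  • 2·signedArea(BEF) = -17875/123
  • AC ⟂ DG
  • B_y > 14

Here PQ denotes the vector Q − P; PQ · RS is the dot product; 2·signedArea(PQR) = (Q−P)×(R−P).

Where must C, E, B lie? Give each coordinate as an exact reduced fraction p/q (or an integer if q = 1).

B = (231/41, 603/41)
C = (671/41, 53/41)
E = (456/41, 94/123)

1. C_x = 671/41  [D, G, C are collinear ∩ AC ⟂ DG]
2. C_y = 53/41  [D, G, C are collinear ∩ AC ⟂ DG]
   → C = (671/41, 53/41)
3. E_x = 456/41  [E is the centroid of △ADC]
4. E_y = 94/123  [E is the centroid of △ADC]
   → E = (456/41, 94/123)
5. B_x = 231/41  [B is the reflection of C across A]
6. B_y = 603/41  [B is the reflection of C across A]
   → B = (231/41, 603/41)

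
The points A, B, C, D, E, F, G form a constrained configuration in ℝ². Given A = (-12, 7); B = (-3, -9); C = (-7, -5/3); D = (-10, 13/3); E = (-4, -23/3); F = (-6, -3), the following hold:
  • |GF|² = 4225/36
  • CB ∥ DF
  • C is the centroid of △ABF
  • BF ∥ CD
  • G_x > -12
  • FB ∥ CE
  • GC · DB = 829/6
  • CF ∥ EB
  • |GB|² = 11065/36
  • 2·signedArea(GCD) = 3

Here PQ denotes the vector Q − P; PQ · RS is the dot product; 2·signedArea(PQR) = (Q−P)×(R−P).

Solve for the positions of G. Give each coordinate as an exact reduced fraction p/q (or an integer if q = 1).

1. G_x = -23/2  [GC · DB = 829/6 ∩ 2·signedArea(GCD) = 3]
2. G_y = 19/3  [GC · DB = 829/6 ∩ 2·signedArea(GCD) = 3]
   → G = (-23/2, 19/3)

G = (-23/2, 19/3)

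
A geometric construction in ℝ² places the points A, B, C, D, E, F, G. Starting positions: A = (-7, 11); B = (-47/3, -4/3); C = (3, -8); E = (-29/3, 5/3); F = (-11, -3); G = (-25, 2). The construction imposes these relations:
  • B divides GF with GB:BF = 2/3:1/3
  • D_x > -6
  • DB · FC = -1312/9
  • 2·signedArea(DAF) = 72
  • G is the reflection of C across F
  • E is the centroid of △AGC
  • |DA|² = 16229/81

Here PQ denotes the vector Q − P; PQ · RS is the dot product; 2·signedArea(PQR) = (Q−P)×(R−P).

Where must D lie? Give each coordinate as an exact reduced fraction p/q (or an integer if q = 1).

D = (-53/9, -28/9)

1. D_x = -53/9  [DB · FC = -1312/9 ∩ 2·signedArea(DAF) = 72]
2. D_y = -28/9  [DB · FC = -1312/9 ∩ 2·signedArea(DAF) = 72]
   → D = (-53/9, -28/9)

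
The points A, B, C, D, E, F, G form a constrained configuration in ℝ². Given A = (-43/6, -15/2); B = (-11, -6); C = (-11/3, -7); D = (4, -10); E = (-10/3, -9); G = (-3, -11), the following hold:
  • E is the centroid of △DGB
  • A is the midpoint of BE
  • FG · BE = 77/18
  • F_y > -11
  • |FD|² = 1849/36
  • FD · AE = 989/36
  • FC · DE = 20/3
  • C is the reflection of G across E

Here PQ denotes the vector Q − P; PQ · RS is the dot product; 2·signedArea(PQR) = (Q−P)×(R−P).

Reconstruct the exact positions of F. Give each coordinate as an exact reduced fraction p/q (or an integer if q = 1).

F = (-19/6, -10)

1. F_x = -19/6  [FC · DE = 20/3 ∩ FD · AE = 989/36]
2. F_y = -10  [FC · DE = 20/3 ∩ FD · AE = 989/36]
   → F = (-19/6, -10)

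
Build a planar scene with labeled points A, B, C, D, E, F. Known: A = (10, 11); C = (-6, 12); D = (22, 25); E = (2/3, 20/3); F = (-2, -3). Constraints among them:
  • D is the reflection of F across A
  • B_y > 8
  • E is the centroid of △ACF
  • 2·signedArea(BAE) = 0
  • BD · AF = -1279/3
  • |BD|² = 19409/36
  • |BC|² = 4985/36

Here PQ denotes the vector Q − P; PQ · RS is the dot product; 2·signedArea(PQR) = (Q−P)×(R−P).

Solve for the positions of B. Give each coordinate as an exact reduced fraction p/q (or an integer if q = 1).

B = (16/3, 53/6)

1. B_x = 16/3  [2·signedArea(BAE) = 0 ∩ BD · AF = -1279/3]
2. B_y = 53/6  [2·signedArea(BAE) = 0 ∩ BD · AF = -1279/3]
   → B = (16/3, 53/6)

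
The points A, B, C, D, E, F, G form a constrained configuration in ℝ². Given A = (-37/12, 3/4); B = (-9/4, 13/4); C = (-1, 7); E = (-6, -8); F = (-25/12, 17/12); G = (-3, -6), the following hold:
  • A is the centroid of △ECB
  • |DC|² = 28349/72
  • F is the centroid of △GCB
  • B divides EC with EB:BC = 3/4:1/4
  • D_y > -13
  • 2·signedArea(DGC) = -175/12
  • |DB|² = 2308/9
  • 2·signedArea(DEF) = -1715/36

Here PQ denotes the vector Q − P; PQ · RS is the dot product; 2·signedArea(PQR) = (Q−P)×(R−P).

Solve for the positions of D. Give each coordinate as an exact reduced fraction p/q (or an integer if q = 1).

D = (-35/12, -51/4)

1. D_x = -35/12  [2·signedArea(DGC) = -175/12 ∩ 2·signedArea(DEF) = -1715/36]
2. D_y = -51/4  [2·signedArea(DGC) = -175/12 ∩ 2·signedArea(DEF) = -1715/36]
   → D = (-35/12, -51/4)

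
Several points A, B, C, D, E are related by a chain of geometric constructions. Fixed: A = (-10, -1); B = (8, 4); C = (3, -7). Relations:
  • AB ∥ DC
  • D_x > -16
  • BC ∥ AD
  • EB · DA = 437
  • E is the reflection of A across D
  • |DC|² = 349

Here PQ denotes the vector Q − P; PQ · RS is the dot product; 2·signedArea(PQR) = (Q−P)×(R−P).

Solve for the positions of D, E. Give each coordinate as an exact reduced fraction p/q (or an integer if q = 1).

1. D_x = -15  [AB ∥ DC ∩ BC ∥ AD]
2. D_y = -12  [AB ∥ DC ∩ BC ∥ AD]
   → D = (-15, -12)
3. E_x = -20  [E is the reflection of A across D]
4. E_y = -23  [E is the reflection of A across D]
   → E = (-20, -23)

D = (-15, -12)
E = (-20, -23)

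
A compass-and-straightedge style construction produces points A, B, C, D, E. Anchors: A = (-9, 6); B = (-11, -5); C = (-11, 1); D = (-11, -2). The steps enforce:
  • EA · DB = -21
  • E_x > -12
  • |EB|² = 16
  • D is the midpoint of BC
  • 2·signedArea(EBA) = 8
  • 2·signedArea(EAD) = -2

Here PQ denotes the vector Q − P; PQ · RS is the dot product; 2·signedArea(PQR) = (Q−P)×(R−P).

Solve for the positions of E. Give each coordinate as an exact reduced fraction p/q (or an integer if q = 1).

1. E_x = -11  [2·signedArea(EAD) = -2 ∩ EA · DB = -21]
2. E_y = -1  [2·signedArea(EAD) = -2 ∩ EA · DB = -21]
   → E = (-11, -1)

E = (-11, -1)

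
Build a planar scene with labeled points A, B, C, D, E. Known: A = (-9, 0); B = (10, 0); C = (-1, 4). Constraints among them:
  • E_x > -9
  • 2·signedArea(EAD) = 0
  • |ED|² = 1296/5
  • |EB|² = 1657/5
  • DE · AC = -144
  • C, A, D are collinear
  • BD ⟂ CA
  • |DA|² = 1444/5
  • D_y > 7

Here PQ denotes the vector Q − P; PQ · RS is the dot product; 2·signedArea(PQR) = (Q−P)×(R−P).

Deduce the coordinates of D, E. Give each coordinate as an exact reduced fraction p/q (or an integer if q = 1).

D = (31/5, 38/5)
E = (-41/5, 2/5)

1. D_x = 31/5  [C, A, D are collinear ∩ BD ⟂ CA]
2. D_y = 38/5  [C, A, D are collinear ∩ BD ⟂ CA]
   → D = (31/5, 38/5)
3. E_x = -41/5  [2·signedArea(EAD) = 0 ∩ DE · AC = -144]
4. E_y = 2/5  [2·signedArea(EAD) = 0 ∩ DE · AC = -144]
   → E = (-41/5, 2/5)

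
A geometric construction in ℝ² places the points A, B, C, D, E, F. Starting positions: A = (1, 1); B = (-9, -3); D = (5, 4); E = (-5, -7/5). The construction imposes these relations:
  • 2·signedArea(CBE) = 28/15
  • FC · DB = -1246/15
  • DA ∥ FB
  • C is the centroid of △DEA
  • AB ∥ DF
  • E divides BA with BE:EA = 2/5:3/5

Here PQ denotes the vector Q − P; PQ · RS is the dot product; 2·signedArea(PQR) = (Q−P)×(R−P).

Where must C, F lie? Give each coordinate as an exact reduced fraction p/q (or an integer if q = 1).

1. C_x = 1/3  [C is the centroid of △DEA]
2. C_y = 6/5  [C is the centroid of △DEA]
   → C = (1/3, 6/5)
3. F_x = -5  [DA ∥ FB ∩ AB ∥ DF]
4. F_y = 0  [DA ∥ FB ∩ AB ∥ DF]
   → F = (-5, 0)

C = (1/3, 6/5)
F = (-5, 0)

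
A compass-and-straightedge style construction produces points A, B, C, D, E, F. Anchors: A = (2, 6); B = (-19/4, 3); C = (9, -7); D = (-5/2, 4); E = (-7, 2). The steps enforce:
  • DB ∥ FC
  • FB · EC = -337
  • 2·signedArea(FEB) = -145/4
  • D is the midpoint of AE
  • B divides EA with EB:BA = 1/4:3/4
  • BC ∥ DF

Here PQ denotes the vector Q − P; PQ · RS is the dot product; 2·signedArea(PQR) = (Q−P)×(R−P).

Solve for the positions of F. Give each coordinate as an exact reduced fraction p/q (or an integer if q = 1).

F = (45/4, -6)

1. F_x = 45/4  [DB ∥ FC ∩ BC ∥ DF]
2. F_y = -6  [DB ∥ FC ∩ BC ∥ DF]
   → F = (45/4, -6)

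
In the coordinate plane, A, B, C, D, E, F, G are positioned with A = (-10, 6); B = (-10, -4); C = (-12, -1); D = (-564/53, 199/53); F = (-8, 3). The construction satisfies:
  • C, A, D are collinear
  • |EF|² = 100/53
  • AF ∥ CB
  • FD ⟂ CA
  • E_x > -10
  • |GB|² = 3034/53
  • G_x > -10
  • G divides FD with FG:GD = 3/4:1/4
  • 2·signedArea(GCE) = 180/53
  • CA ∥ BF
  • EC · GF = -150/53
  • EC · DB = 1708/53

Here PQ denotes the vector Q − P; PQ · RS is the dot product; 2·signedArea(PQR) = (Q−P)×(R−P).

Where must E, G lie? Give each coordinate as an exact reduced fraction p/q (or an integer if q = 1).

1. G_x = -529/53  [G divides FD with FG:GD = 3/4:1/4]
2. G_y = 189/53  [G divides FD with FG:GD = 3/4:1/4]
   → G = (-529/53, 189/53)
3. E_x = -494/53  [EC · DB = 1708/53 ∩ 2·signedArea(GCE) = 180/53]
4. E_y = 179/53  [EC · DB = 1708/53 ∩ 2·signedArea(GCE) = 180/53]
   → E = (-494/53, 179/53)

E = (-494/53, 179/53)
G = (-529/53, 189/53)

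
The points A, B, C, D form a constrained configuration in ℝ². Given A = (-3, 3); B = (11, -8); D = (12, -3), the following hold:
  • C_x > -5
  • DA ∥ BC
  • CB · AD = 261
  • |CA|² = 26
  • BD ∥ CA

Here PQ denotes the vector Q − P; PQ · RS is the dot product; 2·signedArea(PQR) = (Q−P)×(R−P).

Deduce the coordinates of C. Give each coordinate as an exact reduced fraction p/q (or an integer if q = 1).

1. C_x = -4  [BD ∥ CA ∩ DA ∥ BC]
2. C_y = -2  [BD ∥ CA ∩ DA ∥ BC]
   → C = (-4, -2)

C = (-4, -2)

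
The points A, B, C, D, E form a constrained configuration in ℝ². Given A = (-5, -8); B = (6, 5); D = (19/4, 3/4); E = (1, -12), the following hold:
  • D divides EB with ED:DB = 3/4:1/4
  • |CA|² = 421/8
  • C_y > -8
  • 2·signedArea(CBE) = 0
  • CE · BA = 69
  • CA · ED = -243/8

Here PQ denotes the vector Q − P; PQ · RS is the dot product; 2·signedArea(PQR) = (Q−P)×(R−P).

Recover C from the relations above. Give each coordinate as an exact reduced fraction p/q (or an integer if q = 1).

C = (9/4, -31/4)

1. C_x = 9/4  [2·signedArea(CBE) = 0 ∩ CA · ED = -243/8]
2. C_y = -31/4  [2·signedArea(CBE) = 0 ∩ CA · ED = -243/8]
   → C = (9/4, -31/4)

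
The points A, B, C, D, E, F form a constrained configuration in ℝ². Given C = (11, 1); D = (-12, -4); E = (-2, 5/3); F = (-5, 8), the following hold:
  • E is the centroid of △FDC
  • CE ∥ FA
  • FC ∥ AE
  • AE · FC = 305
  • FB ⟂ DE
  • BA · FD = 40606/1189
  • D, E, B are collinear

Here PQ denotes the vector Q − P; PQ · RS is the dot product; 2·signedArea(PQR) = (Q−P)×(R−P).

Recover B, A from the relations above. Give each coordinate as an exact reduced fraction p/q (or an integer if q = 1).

A = (-18, 26/3)
B = (-1848/1189, 2282/1189)

1. B_x = -1848/1189  [D, E, B are collinear ∩ FB ⟂ DE]
2. B_y = 2282/1189  [D, E, B are collinear ∩ FB ⟂ DE]
   → B = (-1848/1189, 2282/1189)
3. A_x = -18  [FC ∥ AE ∩ CE ∥ FA]
4. A_y = 26/3  [FC ∥ AE ∩ CE ∥ FA]
   → A = (-18, 26/3)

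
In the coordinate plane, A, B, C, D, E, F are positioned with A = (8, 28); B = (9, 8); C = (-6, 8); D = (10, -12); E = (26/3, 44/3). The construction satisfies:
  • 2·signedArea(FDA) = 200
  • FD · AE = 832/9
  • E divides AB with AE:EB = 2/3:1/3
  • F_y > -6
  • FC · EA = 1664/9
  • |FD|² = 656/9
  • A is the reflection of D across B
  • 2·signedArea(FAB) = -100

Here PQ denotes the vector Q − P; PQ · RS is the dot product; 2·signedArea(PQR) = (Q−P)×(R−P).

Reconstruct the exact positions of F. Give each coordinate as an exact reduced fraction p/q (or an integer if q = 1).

F = (14/3, -16/3)

1. F_x = 14/3  [2·signedArea(FDA) = 200 ∩ FC · EA = 1664/9]
2. F_y = -16/3  [2·signedArea(FDA) = 200 ∩ FC · EA = 1664/9]
   → F = (14/3, -16/3)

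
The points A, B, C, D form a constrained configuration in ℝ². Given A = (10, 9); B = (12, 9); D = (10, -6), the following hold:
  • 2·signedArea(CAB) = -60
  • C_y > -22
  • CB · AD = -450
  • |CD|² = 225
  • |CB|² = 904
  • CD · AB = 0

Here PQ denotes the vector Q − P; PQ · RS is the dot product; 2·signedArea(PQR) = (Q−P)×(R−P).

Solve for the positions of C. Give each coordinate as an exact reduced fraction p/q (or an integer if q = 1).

C = (10, -21)

1. C_x = 10  [CD · AB = 0 ∩ 2·signedArea(CAB) = -60]
2. C_y = -21  [CD · AB = 0 ∩ 2·signedArea(CAB) = -60]
   → C = (10, -21)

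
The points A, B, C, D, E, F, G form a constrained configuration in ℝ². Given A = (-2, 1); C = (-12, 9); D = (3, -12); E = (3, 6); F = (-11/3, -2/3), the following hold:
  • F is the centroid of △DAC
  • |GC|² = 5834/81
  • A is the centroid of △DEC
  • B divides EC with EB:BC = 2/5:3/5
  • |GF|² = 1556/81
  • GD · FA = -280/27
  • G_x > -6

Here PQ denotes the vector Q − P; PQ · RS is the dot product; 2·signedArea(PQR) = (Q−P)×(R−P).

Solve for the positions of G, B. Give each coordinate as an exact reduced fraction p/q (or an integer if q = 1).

B = (-3, 36/5)
G = (-53/9, 28/9)

1. G_x = -53/9  [line -5/3·x + -5/3·y + -125/27 = 0 ∩ |GC|² = 5834/81]
2. G_y = 28/9  [line -5/3·x + -5/3·y + -125/27 = 0 ∩ |GC|² = 5834/81]
   → G = (-53/9, 28/9)
3. B_x = -3  [B divides EC with EB:BC = 2/5:3/5]
4. B_y = 36/5  [B divides EC with EB:BC = 2/5:3/5]
   → B = (-3, 36/5)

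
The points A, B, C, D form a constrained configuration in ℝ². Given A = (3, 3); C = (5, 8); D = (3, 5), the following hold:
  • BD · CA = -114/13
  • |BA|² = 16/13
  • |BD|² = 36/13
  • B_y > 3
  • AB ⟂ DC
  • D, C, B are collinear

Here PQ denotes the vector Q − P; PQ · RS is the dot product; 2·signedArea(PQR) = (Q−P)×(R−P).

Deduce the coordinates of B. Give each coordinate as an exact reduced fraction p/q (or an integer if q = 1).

1. B_x = 27/13  [D, C, B are collinear ∩ AB ⟂ DC]
2. B_y = 47/13  [D, C, B are collinear ∩ AB ⟂ DC]
   → B = (27/13, 47/13)

B = (27/13, 47/13)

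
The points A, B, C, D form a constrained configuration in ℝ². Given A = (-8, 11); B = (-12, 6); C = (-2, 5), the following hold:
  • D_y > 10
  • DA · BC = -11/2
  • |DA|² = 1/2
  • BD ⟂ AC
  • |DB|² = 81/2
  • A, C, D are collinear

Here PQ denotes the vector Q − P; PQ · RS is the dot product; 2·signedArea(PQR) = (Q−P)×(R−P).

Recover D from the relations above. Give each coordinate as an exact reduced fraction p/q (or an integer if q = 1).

D = (-15/2, 21/2)

1. D_x = -15/2  [A, C, D are collinear ∩ BD ⟂ AC]
2. D_y = 21/2  [A, C, D are collinear ∩ BD ⟂ AC]
   → D = (-15/2, 21/2)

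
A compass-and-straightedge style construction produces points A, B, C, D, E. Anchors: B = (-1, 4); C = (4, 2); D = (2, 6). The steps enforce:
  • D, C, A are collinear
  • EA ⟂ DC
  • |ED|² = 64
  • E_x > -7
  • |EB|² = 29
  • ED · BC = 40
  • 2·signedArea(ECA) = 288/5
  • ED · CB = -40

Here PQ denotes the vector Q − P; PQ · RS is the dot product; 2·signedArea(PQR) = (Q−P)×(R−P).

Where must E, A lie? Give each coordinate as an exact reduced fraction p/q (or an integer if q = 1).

1. E_x = -6  [line 5·x + -2·y + 42 = 0 ∩ |EB|² = 29]
2. E_y = 6  [line 5·x + -2·y + 42 = 0 ∩ |EB|² = 29]
   → E = (-6, 6)
3. A_x = 2/5  [2·signedArea(ECA) = 288/5 ∩ D, C, A are collinear]
4. A_y = 46/5  [2·signedArea(ECA) = 288/5 ∩ D, C, A are collinear]
   → A = (2/5, 46/5)

A = (2/5, 46/5)
E = (-6, 6)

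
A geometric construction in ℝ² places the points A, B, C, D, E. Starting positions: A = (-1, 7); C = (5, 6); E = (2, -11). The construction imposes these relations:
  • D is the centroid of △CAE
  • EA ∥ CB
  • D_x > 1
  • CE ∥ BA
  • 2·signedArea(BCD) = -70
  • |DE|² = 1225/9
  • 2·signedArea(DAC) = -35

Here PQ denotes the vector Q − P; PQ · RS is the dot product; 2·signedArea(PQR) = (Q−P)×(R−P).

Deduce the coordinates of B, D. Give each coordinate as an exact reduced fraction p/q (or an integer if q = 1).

1. B_x = 2  [CE ∥ BA ∩ EA ∥ CB]
2. B_y = 24  [CE ∥ BA ∩ EA ∥ CB]
   → B = (2, 24)
3. D_x = 2  [D is the centroid of △CAE]
4. D_y = 2/3  [D is the centroid of △CAE]
   → D = (2, 2/3)

B = (2, 24)
D = (2, 2/3)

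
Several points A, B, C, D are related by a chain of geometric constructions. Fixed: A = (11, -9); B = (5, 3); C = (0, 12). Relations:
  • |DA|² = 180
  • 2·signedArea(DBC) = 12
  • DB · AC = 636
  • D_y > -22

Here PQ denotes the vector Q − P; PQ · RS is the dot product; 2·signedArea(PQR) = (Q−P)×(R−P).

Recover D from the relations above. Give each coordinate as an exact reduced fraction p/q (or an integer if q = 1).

D = (17, -21)

1. D_x = 17  [2·signedArea(DBC) = 12 ∩ DB · AC = 636]
2. D_y = -21  [2·signedArea(DBC) = 12 ∩ DB · AC = 636]
   → D = (17, -21)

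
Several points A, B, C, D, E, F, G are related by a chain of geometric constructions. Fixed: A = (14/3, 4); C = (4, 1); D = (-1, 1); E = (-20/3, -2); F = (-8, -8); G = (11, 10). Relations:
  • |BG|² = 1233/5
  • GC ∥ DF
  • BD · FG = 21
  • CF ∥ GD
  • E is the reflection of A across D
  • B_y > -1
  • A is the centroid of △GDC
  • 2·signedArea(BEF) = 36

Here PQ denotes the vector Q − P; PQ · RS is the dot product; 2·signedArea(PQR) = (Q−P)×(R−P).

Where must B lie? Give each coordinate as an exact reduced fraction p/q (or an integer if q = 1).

1. B_x = -2/5  [2·signedArea(BEF) = 36 ∩ BD · FG = 21]
2. B_y = -4/5  [2·signedArea(BEF) = 36 ∩ BD · FG = 21]
   → B = (-2/5, -4/5)

B = (-2/5, -4/5)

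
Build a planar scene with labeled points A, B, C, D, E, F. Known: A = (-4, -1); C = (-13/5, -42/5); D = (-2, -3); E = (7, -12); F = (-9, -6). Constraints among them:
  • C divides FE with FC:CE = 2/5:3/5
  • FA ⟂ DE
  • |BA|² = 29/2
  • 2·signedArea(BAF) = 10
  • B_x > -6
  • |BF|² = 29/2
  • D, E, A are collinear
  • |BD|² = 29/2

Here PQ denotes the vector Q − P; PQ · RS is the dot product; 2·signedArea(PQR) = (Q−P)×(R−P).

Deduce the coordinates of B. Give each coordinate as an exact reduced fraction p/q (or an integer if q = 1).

B = (-11/2, -9/2)

1. B_x = -11/2  [line 5·x + -5·y + 5 = 0 ∩ |BF|² = 29/2]
2. B_y = -9/2  [line 5·x + -5·y + 5 = 0 ∩ |BF|² = 29/2]
   → B = (-11/2, -9/2)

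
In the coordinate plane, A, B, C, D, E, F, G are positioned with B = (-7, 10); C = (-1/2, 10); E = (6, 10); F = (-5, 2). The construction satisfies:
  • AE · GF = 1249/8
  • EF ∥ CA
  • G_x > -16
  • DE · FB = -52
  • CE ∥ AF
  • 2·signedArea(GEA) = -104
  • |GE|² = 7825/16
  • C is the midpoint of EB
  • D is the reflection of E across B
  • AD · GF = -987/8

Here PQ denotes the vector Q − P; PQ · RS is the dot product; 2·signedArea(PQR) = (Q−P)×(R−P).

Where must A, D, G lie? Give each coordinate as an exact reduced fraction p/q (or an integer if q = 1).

A = (-23/2, 2)
D = (-20, 10)
G = (-63/4, 6)

1. A_x = -23/2  [CE ∥ AF ∩ EF ∥ CA]
2. A_y = 2  [CE ∥ AF ∩ EF ∥ CA]
   → A = (-23/2, 2)
3. D_x = -20  [D is the reflection of E across B]
4. D_y = 10  [D is the reflection of E across B]
   → D = (-20, 10)
5. G_x = -63/4  [2·signedArea(GEA) = -104 ∩ AD · GF = -987/8]
6. G_y = 6  [2·signedArea(GEA) = -104 ∩ AD · GF = -987/8]
   → G = (-63/4, 6)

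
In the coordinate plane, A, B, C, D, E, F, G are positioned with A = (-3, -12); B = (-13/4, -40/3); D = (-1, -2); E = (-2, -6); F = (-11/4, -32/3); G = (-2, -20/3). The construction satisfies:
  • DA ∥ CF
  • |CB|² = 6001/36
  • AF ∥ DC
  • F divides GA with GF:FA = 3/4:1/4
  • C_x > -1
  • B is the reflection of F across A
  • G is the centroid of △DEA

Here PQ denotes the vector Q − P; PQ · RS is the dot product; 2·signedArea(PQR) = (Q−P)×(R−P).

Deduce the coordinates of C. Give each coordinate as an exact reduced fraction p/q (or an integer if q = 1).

C = (-3/4, -2/3)

1. C_x = -3/4  [DA ∥ CF ∩ AF ∥ DC]
2. C_y = -2/3  [DA ∥ CF ∩ AF ∥ DC]
   → C = (-3/4, -2/3)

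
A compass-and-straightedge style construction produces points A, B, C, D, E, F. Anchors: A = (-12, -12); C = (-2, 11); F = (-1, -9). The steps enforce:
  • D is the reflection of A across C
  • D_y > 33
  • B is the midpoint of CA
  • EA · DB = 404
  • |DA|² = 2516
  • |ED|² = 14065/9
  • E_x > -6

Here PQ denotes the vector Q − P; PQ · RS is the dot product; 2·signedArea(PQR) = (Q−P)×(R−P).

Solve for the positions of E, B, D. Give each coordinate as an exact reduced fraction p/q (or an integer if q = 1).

B = (-7, -1/2)
D = (8, 34)
E = (-5, -10/3)

1. B_x = -7  [B is the midpoint of CA]
2. B_y = -1/2  [B is the midpoint of CA]
   → B = (-7, -1/2)
3. D_x = 8  [D is the reflection of A across C]
4. D_y = 34  [D is the reflection of A across C]
   → D = (8, 34)
5. E_x = -5  [line 15·x + 69/2·y + 190 = 0 ∩ |ED|² = 14065/9]
6. E_y = -10/3  [line 15·x + 69/2·y + 190 = 0 ∩ |ED|² = 14065/9]
   → E = (-5, -10/3)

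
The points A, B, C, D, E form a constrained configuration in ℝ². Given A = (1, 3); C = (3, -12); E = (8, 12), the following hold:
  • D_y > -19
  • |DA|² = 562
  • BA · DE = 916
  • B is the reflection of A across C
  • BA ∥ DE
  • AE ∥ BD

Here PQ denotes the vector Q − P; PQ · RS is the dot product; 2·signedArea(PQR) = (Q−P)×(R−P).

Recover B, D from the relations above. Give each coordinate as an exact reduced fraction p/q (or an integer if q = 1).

B = (5, -27)
D = (12, -18)

1. B_x = 5  [B is the reflection of A across C]
2. B_y = -27  [B is the reflection of A across C]
   → B = (5, -27)
3. D_x = 12  [BA ∥ DE ∩ AE ∥ BD]
4. D_y = -18  [BA ∥ DE ∩ AE ∥ BD]
   → D = (12, -18)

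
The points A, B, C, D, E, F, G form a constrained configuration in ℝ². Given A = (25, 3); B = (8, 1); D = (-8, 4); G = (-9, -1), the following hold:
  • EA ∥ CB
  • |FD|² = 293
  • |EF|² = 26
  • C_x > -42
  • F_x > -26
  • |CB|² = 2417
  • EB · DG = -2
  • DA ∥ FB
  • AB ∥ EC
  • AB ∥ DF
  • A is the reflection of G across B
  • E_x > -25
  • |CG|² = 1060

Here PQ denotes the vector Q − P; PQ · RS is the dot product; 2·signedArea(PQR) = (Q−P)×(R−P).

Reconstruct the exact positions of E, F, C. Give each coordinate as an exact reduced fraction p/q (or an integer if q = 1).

1. F_x = -25  [DA ∥ FB ∩ AB ∥ DF]
2. F_y = 2  [DA ∥ FB ∩ AB ∥ DF]
   → F = (-25, 2)
3. E_x = -24  [line 1·x + 5·y + -11 = 0 ∩ |EF|² = 26]
4. E_y = 7  [line 1·x + 5·y + -11 = 0 ∩ |EF|² = 26]
   → E = (-24, 7)
5. C_x = -41  [EA ∥ CB ∩ AB ∥ EC]
6. C_y = 5  [EA ∥ CB ∩ AB ∥ EC]
   → C = (-41, 5)

C = (-41, 5)
E = (-24, 7)
F = (-25, 2)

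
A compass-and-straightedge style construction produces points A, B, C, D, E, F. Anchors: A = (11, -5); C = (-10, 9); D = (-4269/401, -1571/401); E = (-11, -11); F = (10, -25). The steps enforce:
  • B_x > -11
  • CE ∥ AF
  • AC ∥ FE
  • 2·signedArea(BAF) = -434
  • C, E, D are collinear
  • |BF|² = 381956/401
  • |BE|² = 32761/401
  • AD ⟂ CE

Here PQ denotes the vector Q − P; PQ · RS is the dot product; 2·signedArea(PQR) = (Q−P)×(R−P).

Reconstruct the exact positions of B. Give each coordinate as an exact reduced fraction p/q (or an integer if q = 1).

1. B_x = -4230/401  [line 20·x + -1·y + 209 = 0 ∩ |BF|² = 381956/401]
2. B_y = -791/401  [line 20·x + -1·y + 209 = 0 ∩ |BF|² = 381956/401]
   → B = (-4230/401, -791/401)

B = (-4230/401, -791/401)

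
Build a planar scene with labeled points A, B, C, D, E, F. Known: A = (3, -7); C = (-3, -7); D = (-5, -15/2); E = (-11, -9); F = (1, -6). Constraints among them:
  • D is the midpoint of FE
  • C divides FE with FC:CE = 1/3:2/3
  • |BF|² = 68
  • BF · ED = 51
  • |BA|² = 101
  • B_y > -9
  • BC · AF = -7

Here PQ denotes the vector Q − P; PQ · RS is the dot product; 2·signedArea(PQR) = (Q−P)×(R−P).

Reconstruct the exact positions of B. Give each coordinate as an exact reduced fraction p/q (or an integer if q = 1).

B = (-7, -8)

1. B_x = -7  [BC · AF = -7 ∩ BF · ED = 51]
2. B_y = -8  [BC · AF = -7 ∩ BF · ED = 51]
   → B = (-7, -8)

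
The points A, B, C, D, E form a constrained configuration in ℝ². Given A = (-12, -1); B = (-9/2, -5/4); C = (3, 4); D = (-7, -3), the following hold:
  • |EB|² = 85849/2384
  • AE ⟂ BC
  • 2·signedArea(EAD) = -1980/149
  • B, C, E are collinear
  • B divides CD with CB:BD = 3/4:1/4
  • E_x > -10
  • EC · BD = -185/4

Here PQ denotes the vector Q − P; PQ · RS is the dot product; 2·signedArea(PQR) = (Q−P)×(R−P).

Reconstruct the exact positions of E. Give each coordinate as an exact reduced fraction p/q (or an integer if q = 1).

1. E_x = -1403/149  [B, C, E are collinear ∩ AE ⟂ BC]
2. E_y = -699/149  [B, C, E are collinear ∩ AE ⟂ BC]
   → E = (-1403/149, -699/149)

E = (-1403/149, -699/149)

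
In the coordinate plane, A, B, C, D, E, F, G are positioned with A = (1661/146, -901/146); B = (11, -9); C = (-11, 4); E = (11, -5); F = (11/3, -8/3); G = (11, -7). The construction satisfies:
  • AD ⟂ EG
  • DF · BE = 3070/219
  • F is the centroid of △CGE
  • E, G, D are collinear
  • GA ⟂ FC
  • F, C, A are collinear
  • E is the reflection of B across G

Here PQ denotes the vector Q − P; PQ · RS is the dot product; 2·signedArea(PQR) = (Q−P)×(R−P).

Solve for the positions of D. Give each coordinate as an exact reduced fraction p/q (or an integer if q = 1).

D = (11, -901/146)

1. D_x = 11  [E, G, D are collinear ∩ AD ⟂ EG]
2. D_y = -901/146  [E, G, D are collinear ∩ AD ⟂ EG]
   → D = (11, -901/146)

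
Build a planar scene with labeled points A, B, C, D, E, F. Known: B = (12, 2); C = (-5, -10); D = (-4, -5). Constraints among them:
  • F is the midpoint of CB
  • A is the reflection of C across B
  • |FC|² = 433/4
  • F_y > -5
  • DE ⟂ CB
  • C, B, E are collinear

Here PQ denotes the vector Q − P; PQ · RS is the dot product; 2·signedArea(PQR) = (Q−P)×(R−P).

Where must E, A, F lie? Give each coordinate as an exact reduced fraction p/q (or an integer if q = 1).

A = (29, 14)
E = (-856/433, -3406/433)
F = (7/2, -4)

1. E_x = -856/433  [C, B, E are collinear ∩ DE ⟂ CB]
2. E_y = -3406/433  [C, B, E are collinear ∩ DE ⟂ CB]
   → E = (-856/433, -3406/433)
3. A_x = 29  [A is the reflection of C across B]
4. A_y = 14  [A is the reflection of C across B]
   → A = (29, 14)
5. F_x = 7/2  [F is the midpoint of CB]
6. F_y = -4  [F is the midpoint of CB]
   → F = (7/2, -4)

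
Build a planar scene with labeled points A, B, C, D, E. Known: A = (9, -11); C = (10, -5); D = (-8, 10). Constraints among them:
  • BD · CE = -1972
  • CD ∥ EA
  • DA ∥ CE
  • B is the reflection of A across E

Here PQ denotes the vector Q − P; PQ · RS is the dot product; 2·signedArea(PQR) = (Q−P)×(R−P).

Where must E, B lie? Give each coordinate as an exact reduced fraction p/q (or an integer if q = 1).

B = (45, -41)
E = (27, -26)

1. E_x = 27  [CD ∥ EA ∩ DA ∥ CE]
2. E_y = -26  [CD ∥ EA ∩ DA ∥ CE]
   → E = (27, -26)
3. B_x = 45  [B is the reflection of A across E]
4. B_y = -41  [B is the reflection of A across E]
   → B = (45, -41)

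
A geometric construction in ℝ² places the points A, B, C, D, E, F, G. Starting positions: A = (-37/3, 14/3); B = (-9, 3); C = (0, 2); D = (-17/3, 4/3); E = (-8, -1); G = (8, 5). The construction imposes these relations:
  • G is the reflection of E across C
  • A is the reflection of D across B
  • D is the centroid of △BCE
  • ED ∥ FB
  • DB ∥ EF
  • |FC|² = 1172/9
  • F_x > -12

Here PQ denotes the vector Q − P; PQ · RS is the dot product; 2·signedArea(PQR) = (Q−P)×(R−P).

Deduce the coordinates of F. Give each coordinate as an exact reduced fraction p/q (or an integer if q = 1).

F = (-34/3, 2/3)

1. F_x = -34/3  [ED ∥ FB ∩ DB ∥ EF]
2. F_y = 2/3  [ED ∥ FB ∩ DB ∥ EF]
   → F = (-34/3, 2/3)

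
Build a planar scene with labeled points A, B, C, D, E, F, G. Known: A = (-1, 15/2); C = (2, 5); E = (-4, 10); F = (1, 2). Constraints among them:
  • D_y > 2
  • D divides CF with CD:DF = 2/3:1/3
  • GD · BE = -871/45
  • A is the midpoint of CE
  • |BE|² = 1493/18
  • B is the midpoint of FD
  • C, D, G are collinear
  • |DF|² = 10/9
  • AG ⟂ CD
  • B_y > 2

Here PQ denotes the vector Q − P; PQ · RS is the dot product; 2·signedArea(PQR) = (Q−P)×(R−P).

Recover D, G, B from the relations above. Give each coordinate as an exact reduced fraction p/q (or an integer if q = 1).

B = (7/6, 5/2)
D = (4/3, 3)
G = (49/20, 127/20)

1. D_x = 4/3  [D divides CF with CD:DF = 2/3:1/3]
2. D_y = 3  [D divides CF with CD:DF = 2/3:1/3]
   → D = (4/3, 3)
3. G_x = 49/20  [C, D, G are collinear ∩ AG ⟂ CD]
4. G_y = 127/20  [C, D, G are collinear ∩ AG ⟂ CD]
   → G = (49/20, 127/20)
5. B_x = 7/6  [B is the midpoint of FD]
6. B_y = 5/2  [B is the midpoint of FD]
   → B = (7/6, 5/2)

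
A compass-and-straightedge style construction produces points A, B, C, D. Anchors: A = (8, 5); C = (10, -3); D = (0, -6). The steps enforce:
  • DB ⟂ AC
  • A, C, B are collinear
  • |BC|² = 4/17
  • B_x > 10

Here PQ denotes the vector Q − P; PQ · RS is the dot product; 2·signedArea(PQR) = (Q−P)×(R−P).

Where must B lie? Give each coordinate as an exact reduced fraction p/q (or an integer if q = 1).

1. B_x = 172/17  [A, C, B are collinear ∩ DB ⟂ AC]
2. B_y = -59/17  [A, C, B are collinear ∩ DB ⟂ AC]
   → B = (172/17, -59/17)

B = (172/17, -59/17)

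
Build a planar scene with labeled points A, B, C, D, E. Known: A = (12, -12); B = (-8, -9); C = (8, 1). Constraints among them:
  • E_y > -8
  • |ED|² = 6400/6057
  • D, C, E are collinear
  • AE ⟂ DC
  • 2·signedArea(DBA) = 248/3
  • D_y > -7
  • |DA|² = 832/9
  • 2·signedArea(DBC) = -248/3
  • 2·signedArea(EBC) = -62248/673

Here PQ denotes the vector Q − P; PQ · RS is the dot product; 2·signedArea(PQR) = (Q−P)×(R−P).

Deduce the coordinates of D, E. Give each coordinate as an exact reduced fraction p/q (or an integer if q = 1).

1. D_x = 4  [2·signedArea(DBC) = -248/3 ∩ 2·signedArea(DBA) = 248/3]
2. D_y = -20/3  [2·signedArea(DBC) = -248/3 ∩ 2·signedArea(DBA) = 248/3]
   → D = (4, -20/3)
3. E_x = 2372/673  [D, C, E are collinear ∩ AE ⟂ DC]
4. E_y = -5100/673  [D, C, E are collinear ∩ AE ⟂ DC]
   → E = (2372/673, -5100/673)

D = (4, -20/3)
E = (2372/673, -5100/673)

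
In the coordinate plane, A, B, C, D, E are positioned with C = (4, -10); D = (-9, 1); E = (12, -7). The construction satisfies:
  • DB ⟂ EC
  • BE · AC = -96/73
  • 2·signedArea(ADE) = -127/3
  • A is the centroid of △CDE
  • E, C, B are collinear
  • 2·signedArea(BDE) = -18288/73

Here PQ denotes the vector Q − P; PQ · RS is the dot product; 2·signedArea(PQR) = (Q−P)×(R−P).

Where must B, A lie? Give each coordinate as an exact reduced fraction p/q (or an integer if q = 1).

1. B_x = -276/73  [E, C, B are collinear ∩ DB ⟂ EC]
2. B_y = -943/73  [E, C, B are collinear ∩ DB ⟂ EC]
   → B = (-276/73, -943/73)
3. A_x = 7/3  [A is the centroid of △CDE]
4. A_y = -16/3  [A is the centroid of △CDE]
   → A = (7/3, -16/3)

A = (7/3, -16/3)
B = (-276/73, -943/73)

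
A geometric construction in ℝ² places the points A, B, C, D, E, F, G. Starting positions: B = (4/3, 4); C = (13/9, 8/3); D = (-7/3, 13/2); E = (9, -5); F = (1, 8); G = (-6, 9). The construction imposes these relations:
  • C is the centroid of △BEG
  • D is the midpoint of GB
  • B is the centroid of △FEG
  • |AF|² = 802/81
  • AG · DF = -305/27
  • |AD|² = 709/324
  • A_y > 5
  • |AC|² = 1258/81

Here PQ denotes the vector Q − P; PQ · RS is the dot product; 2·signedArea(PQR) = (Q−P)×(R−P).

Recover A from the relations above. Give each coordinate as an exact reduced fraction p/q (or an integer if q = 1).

1. A_x = -10/9  [line -10/3·x + -3/2·y + 259/54 = 0 ∩ |AC|² = 1258/81]
2. A_y = 17/3  [line -10/3·x + -3/2·y + 259/54 = 0 ∩ |AC|² = 1258/81]
   → A = (-10/9, 17/3)

A = (-10/9, 17/3)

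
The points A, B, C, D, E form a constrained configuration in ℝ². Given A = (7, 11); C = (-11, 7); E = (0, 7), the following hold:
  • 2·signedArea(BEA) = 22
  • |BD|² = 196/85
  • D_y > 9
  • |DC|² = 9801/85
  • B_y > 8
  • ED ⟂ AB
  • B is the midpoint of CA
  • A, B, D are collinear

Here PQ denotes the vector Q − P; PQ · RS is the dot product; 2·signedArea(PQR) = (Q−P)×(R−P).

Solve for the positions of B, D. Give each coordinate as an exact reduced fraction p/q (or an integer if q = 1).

B = (-2, 9)
D = (-44/85, 793/85)

1. B_x = -2  [B is the midpoint of CA]
2. B_y = 9  [B is the midpoint of CA]
   → B = (-2, 9)
3. D_x = -44/85  [A, B, D are collinear ∩ ED ⟂ AB]
4. D_y = 793/85  [A, B, D are collinear ∩ ED ⟂ AB]
   → D = (-44/85, 793/85)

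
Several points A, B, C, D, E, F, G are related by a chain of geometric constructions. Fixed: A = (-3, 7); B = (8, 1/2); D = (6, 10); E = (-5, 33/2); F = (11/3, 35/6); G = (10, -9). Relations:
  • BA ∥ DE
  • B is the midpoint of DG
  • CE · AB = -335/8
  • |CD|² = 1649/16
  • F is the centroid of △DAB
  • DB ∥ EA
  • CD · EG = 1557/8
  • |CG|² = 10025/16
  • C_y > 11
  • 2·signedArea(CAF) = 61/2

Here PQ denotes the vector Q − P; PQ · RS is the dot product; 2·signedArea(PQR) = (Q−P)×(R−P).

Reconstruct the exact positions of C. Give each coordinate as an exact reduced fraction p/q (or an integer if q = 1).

1. C_x = -4  [CE · AB = -335/8 ∩ CD · EG = 1557/8]
2. C_y = 47/4  [CE · AB = -335/8 ∩ CD · EG = 1557/8]
   → C = (-4, 47/4)

C = (-4, 47/4)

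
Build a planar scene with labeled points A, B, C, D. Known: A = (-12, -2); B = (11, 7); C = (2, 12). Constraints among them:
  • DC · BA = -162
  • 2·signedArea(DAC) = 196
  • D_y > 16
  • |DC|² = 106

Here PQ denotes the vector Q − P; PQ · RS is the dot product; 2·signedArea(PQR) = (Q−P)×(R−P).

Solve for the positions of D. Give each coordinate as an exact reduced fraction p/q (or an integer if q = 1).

D = (-7, 17)

1. D_x = -7  [DC · BA = -162 ∩ 2·signedArea(DAC) = 196]
2. D_y = 17  [DC · BA = -162 ∩ 2·signedArea(DAC) = 196]
   → D = (-7, 17)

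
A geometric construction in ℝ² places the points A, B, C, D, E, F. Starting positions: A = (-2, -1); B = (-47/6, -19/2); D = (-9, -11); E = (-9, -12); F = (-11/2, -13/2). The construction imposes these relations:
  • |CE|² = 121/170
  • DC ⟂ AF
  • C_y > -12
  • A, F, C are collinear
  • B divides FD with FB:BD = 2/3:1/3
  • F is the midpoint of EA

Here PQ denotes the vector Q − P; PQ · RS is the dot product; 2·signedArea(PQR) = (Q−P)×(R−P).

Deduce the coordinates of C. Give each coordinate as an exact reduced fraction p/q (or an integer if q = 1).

C = (-1453/170, -1919/170)

1. C_x = -1453/170  [A, F, C are collinear ∩ DC ⟂ AF]
2. C_y = -1919/170  [A, F, C are collinear ∩ DC ⟂ AF]
   → C = (-1453/170, -1919/170)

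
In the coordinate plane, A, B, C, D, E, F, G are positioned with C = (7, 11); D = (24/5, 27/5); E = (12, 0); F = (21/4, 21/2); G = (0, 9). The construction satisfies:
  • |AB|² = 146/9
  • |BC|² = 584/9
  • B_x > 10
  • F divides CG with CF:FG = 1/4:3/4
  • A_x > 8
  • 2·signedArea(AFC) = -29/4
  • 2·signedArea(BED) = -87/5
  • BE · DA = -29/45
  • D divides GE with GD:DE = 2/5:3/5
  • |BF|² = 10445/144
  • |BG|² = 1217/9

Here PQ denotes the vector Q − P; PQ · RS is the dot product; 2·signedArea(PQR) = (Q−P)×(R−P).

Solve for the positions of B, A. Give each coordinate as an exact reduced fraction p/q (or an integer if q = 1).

A = (26/3, 22/3)
B = (31/3, 11/3)

1. B_x = 31/3  [line -27/5·x + -36/5·y + 411/5 = 0 ∩ |BF|² = 10445/144]
2. B_y = 11/3  [line -27/5·x + -36/5·y + 411/5 = 0 ∩ |BF|² = 10445/144]
   → B = (31/3, 11/3)
3. A_x = 26/3  [BE · DA = -29/45 ∩ 2·signedArea(AFC) = -29/4]
4. A_y = 22/3  [BE · DA = -29/45 ∩ 2·signedArea(AFC) = -29/4]
   → A = (26/3, 22/3)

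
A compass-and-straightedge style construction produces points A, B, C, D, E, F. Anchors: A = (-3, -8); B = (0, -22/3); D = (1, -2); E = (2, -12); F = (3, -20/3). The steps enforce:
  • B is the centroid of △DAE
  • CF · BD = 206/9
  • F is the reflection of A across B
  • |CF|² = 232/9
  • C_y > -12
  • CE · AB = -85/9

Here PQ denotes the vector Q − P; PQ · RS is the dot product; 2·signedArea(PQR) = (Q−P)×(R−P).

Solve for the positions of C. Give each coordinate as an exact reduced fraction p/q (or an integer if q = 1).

C = (5, -34/3)

1. C_x = 5  [CE · AB = -85/9 ∩ CF · BD = 206/9]
2. C_y = -34/3  [CE · AB = -85/9 ∩ CF · BD = 206/9]
   → C = (5, -34/3)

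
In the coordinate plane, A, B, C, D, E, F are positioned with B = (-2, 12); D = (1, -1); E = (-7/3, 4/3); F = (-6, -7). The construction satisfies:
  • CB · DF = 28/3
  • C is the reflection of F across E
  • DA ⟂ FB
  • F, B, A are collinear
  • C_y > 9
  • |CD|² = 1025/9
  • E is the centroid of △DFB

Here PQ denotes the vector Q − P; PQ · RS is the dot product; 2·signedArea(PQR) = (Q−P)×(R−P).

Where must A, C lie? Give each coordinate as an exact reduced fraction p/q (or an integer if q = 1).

1. A_x = -1694/377  [F, B, A are collinear ∩ DA ⟂ FB]
2. A_y = 59/377  [F, B, A are collinear ∩ DA ⟂ FB]
   → A = (-1694/377, 59/377)
3. C_x = 4/3  [C is the reflection of F across E]
4. C_y = 29/3  [C is the reflection of F across E]
   → C = (4/3, 29/3)

A = (-1694/377, 59/377)
C = (4/3, 29/3)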